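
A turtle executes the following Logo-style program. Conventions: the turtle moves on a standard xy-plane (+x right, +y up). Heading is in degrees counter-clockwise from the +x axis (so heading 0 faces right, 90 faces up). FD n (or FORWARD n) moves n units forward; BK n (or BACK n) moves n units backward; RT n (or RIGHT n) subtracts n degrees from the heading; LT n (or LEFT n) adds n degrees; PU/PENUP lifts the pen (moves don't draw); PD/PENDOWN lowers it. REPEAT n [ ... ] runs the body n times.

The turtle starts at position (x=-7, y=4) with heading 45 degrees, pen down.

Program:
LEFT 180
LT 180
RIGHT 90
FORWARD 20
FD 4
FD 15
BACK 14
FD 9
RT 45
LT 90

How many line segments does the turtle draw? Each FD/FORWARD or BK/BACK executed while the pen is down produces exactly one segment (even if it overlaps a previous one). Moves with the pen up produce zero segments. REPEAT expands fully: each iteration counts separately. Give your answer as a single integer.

Executing turtle program step by step:
Start: pos=(-7,4), heading=45, pen down
LT 180: heading 45 -> 225
LT 180: heading 225 -> 45
RT 90: heading 45 -> 315
FD 20: (-7,4) -> (7.142,-10.142) [heading=315, draw]
FD 4: (7.142,-10.142) -> (9.971,-12.971) [heading=315, draw]
FD 15: (9.971,-12.971) -> (20.577,-23.577) [heading=315, draw]
BK 14: (20.577,-23.577) -> (10.678,-13.678) [heading=315, draw]
FD 9: (10.678,-13.678) -> (17.042,-20.042) [heading=315, draw]
RT 45: heading 315 -> 270
LT 90: heading 270 -> 0
Final: pos=(17.042,-20.042), heading=0, 5 segment(s) drawn
Segments drawn: 5

Answer: 5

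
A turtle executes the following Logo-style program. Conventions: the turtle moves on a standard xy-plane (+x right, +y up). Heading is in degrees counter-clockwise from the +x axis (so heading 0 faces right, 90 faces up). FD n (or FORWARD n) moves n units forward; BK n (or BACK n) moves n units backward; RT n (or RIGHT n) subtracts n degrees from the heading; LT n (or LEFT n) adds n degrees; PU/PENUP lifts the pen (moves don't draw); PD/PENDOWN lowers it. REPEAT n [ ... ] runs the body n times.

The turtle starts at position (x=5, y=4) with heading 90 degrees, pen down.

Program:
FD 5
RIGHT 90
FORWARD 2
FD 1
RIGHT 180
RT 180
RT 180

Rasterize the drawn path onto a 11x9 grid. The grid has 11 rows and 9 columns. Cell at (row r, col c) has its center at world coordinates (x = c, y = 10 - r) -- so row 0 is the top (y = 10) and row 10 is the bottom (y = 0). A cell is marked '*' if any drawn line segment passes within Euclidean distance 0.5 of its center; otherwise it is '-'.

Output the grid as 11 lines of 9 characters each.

Segment 0: (5,4) -> (5,9)
Segment 1: (5,9) -> (7,9)
Segment 2: (7,9) -> (8,9)

Answer: ---------
-----****
-----*---
-----*---
-----*---
-----*---
-----*---
---------
---------
---------
---------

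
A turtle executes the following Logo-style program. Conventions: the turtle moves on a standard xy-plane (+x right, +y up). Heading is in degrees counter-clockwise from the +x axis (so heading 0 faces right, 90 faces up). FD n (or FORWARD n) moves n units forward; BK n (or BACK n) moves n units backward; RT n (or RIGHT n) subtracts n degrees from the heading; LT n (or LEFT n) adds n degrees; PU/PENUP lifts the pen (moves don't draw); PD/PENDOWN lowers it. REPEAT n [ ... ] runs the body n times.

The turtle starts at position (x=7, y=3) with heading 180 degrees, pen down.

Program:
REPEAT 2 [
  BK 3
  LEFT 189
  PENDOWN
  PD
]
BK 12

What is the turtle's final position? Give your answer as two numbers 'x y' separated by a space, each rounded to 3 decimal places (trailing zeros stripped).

Executing turtle program step by step:
Start: pos=(7,3), heading=180, pen down
REPEAT 2 [
  -- iteration 1/2 --
  BK 3: (7,3) -> (10,3) [heading=180, draw]
  LT 189: heading 180 -> 9
  PD: pen down
  PD: pen down
  -- iteration 2/2 --
  BK 3: (10,3) -> (7.037,2.531) [heading=9, draw]
  LT 189: heading 9 -> 198
  PD: pen down
  PD: pen down
]
BK 12: (7.037,2.531) -> (18.45,6.239) [heading=198, draw]
Final: pos=(18.45,6.239), heading=198, 3 segment(s) drawn

Answer: 18.45 6.239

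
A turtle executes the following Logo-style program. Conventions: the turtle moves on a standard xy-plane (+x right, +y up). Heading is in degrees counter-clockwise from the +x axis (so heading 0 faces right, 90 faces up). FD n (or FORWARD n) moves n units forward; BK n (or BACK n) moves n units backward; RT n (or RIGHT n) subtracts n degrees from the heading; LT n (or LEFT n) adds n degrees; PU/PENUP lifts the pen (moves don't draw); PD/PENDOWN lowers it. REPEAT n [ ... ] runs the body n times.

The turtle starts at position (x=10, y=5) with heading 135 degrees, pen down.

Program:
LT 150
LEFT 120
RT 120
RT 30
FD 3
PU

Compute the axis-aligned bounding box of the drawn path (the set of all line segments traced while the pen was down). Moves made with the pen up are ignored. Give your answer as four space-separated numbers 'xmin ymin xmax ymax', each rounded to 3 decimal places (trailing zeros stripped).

Answer: 9.224 2.102 10 5

Derivation:
Executing turtle program step by step:
Start: pos=(10,5), heading=135, pen down
LT 150: heading 135 -> 285
LT 120: heading 285 -> 45
RT 120: heading 45 -> 285
RT 30: heading 285 -> 255
FD 3: (10,5) -> (9.224,2.102) [heading=255, draw]
PU: pen up
Final: pos=(9.224,2.102), heading=255, 1 segment(s) drawn

Segment endpoints: x in {9.224, 10}, y in {2.102, 5}
xmin=9.224, ymin=2.102, xmax=10, ymax=5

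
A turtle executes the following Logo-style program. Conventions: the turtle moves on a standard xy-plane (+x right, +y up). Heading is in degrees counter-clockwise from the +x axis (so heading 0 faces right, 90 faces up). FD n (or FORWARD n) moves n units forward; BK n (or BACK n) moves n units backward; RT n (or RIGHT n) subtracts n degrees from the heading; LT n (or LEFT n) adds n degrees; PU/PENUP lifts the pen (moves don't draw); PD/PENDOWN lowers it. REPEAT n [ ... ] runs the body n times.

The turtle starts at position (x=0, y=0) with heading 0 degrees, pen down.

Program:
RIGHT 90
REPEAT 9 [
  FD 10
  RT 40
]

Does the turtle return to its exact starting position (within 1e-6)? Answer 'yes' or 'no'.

Answer: yes

Derivation:
Executing turtle program step by step:
Start: pos=(0,0), heading=0, pen down
RT 90: heading 0 -> 270
REPEAT 9 [
  -- iteration 1/9 --
  FD 10: (0,0) -> (0,-10) [heading=270, draw]
  RT 40: heading 270 -> 230
  -- iteration 2/9 --
  FD 10: (0,-10) -> (-6.428,-17.66) [heading=230, draw]
  RT 40: heading 230 -> 190
  -- iteration 3/9 --
  FD 10: (-6.428,-17.66) -> (-16.276,-19.397) [heading=190, draw]
  RT 40: heading 190 -> 150
  -- iteration 4/9 --
  FD 10: (-16.276,-19.397) -> (-24.936,-14.397) [heading=150, draw]
  RT 40: heading 150 -> 110
  -- iteration 5/9 --
  FD 10: (-24.936,-14.397) -> (-28.356,-5) [heading=110, draw]
  RT 40: heading 110 -> 70
  -- iteration 6/9 --
  FD 10: (-28.356,-5) -> (-24.936,4.397) [heading=70, draw]
  RT 40: heading 70 -> 30
  -- iteration 7/9 --
  FD 10: (-24.936,4.397) -> (-16.276,9.397) [heading=30, draw]
  RT 40: heading 30 -> 350
  -- iteration 8/9 --
  FD 10: (-16.276,9.397) -> (-6.428,7.66) [heading=350, draw]
  RT 40: heading 350 -> 310
  -- iteration 9/9 --
  FD 10: (-6.428,7.66) -> (0,0) [heading=310, draw]
  RT 40: heading 310 -> 270
]
Final: pos=(0,0), heading=270, 9 segment(s) drawn

Start position: (0, 0)
Final position: (0, 0)
Distance = 0; < 1e-6 -> CLOSED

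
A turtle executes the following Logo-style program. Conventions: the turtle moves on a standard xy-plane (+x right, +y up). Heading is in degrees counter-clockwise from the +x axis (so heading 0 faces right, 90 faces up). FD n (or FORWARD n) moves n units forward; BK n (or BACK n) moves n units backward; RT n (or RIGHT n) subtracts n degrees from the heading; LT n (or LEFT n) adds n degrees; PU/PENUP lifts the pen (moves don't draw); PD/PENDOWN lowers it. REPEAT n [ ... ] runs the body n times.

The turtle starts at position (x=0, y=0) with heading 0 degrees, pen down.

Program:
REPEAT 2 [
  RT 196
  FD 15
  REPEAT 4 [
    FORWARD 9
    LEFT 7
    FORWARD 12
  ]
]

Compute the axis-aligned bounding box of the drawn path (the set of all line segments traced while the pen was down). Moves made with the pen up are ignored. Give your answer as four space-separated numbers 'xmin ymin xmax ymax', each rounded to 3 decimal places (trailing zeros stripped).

Answer: -97.457 0 0 20.4

Derivation:
Executing turtle program step by step:
Start: pos=(0,0), heading=0, pen down
REPEAT 2 [
  -- iteration 1/2 --
  RT 196: heading 0 -> 164
  FD 15: (0,0) -> (-14.419,4.135) [heading=164, draw]
  REPEAT 4 [
    -- iteration 1/4 --
    FD 9: (-14.419,4.135) -> (-23.07,6.615) [heading=164, draw]
    LT 7: heading 164 -> 171
    FD 12: (-23.07,6.615) -> (-34.923,8.493) [heading=171, draw]
    -- iteration 2/4 --
    FD 9: (-34.923,8.493) -> (-43.812,9.9) [heading=171, draw]
    LT 7: heading 171 -> 178
    FD 12: (-43.812,9.9) -> (-55.804,10.319) [heading=178, draw]
    -- iteration 3/4 --
    FD 9: (-55.804,10.319) -> (-64.799,10.633) [heading=178, draw]
    LT 7: heading 178 -> 185
    FD 12: (-64.799,10.633) -> (-76.753,9.587) [heading=185, draw]
    -- iteration 4/4 --
    FD 9: (-76.753,9.587) -> (-85.719,8.803) [heading=185, draw]
    LT 7: heading 185 -> 192
    FD 12: (-85.719,8.803) -> (-97.457,6.308) [heading=192, draw]
  ]
  -- iteration 2/2 --
  RT 196: heading 192 -> 356
  FD 15: (-97.457,6.308) -> (-82.493,5.262) [heading=356, draw]
  REPEAT 4 [
    -- iteration 1/4 --
    FD 9: (-82.493,5.262) -> (-73.515,4.634) [heading=356, draw]
    LT 7: heading 356 -> 3
    FD 12: (-73.515,4.634) -> (-61.532,5.262) [heading=3, draw]
    -- iteration 2/4 --
    FD 9: (-61.532,5.262) -> (-52.544,5.733) [heading=3, draw]
    LT 7: heading 3 -> 10
    FD 12: (-52.544,5.733) -> (-40.726,7.817) [heading=10, draw]
    -- iteration 3/4 --
    FD 9: (-40.726,7.817) -> (-31.863,9.38) [heading=10, draw]
    LT 7: heading 10 -> 17
    FD 12: (-31.863,9.38) -> (-20.387,12.888) [heading=17, draw]
    -- iteration 4/4 --
    FD 9: (-20.387,12.888) -> (-11.781,15.519) [heading=17, draw]
    LT 7: heading 17 -> 24
    FD 12: (-11.781,15.519) -> (-0.818,20.4) [heading=24, draw]
  ]
]
Final: pos=(-0.818,20.4), heading=24, 18 segment(s) drawn

Segment endpoints: x in {-97.457, -85.719, -82.493, -76.753, -73.515, -64.799, -61.532, -55.804, -52.544, -43.812, -40.726, -34.923, -31.863, -23.07, -20.387, -14.419, -11.781, -0.818, 0}, y in {0, 4.135, 4.634, 5.262, 5.262, 5.733, 6.308, 6.615, 7.817, 8.493, 8.803, 9.38, 9.587, 9.9, 10.319, 10.633, 12.888, 15.519, 20.4}
xmin=-97.457, ymin=0, xmax=0, ymax=20.4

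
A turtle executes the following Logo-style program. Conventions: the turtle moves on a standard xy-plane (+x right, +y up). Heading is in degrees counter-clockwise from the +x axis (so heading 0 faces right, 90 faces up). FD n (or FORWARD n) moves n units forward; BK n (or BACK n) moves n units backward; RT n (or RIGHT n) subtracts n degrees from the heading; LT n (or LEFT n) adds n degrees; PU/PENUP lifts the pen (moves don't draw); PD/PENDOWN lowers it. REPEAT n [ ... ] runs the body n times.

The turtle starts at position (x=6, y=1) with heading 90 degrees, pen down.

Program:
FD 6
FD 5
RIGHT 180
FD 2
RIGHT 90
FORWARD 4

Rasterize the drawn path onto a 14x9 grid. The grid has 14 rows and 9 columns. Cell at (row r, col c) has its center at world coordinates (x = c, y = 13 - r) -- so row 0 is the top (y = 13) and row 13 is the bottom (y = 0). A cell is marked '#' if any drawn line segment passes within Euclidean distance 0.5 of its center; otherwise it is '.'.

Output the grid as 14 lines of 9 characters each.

Segment 0: (6,1) -> (6,7)
Segment 1: (6,7) -> (6,12)
Segment 2: (6,12) -> (6,10)
Segment 3: (6,10) -> (2,10)

Answer: .........
......#..
......#..
..#####..
......#..
......#..
......#..
......#..
......#..
......#..
......#..
......#..
......#..
.........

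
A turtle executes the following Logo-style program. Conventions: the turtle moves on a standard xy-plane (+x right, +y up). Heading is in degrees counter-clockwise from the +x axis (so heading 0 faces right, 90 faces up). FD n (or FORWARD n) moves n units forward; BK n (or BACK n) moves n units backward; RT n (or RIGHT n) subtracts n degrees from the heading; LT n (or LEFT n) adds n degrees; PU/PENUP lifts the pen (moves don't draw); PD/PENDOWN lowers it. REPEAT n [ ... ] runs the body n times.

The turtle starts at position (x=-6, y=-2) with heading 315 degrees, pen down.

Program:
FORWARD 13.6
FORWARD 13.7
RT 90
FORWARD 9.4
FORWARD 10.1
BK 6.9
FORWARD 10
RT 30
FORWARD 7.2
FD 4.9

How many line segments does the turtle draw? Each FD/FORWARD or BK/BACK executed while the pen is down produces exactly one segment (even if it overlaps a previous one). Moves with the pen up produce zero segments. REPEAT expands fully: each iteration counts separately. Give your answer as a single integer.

Answer: 8

Derivation:
Executing turtle program step by step:
Start: pos=(-6,-2), heading=315, pen down
FD 13.6: (-6,-2) -> (3.617,-11.617) [heading=315, draw]
FD 13.7: (3.617,-11.617) -> (13.304,-21.304) [heading=315, draw]
RT 90: heading 315 -> 225
FD 9.4: (13.304,-21.304) -> (6.657,-27.951) [heading=225, draw]
FD 10.1: (6.657,-27.951) -> (-0.485,-35.093) [heading=225, draw]
BK 6.9: (-0.485,-35.093) -> (4.394,-30.214) [heading=225, draw]
FD 10: (4.394,-30.214) -> (-2.677,-37.285) [heading=225, draw]
RT 30: heading 225 -> 195
FD 7.2: (-2.677,-37.285) -> (-9.631,-39.148) [heading=195, draw]
FD 4.9: (-9.631,-39.148) -> (-14.364,-40.416) [heading=195, draw]
Final: pos=(-14.364,-40.416), heading=195, 8 segment(s) drawn
Segments drawn: 8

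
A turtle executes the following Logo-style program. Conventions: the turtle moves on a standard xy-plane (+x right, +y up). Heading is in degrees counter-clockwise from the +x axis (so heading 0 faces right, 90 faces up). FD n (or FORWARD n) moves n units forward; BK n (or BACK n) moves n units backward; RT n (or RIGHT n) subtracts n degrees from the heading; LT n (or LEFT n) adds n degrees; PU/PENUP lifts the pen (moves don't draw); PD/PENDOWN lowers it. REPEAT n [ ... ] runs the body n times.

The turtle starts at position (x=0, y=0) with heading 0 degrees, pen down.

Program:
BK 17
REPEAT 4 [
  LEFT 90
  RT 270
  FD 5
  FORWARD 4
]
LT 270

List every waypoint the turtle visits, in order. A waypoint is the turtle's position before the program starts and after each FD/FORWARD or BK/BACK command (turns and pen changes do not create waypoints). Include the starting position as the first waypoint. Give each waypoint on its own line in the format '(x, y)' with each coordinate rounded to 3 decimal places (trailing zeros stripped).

Answer: (0, 0)
(-17, 0)
(-22, 0)
(-26, 0)
(-21, 0)
(-17, 0)
(-22, 0)
(-26, 0)
(-21, 0)
(-17, 0)

Derivation:
Executing turtle program step by step:
Start: pos=(0,0), heading=0, pen down
BK 17: (0,0) -> (-17,0) [heading=0, draw]
REPEAT 4 [
  -- iteration 1/4 --
  LT 90: heading 0 -> 90
  RT 270: heading 90 -> 180
  FD 5: (-17,0) -> (-22,0) [heading=180, draw]
  FD 4: (-22,0) -> (-26,0) [heading=180, draw]
  -- iteration 2/4 --
  LT 90: heading 180 -> 270
  RT 270: heading 270 -> 0
  FD 5: (-26,0) -> (-21,0) [heading=0, draw]
  FD 4: (-21,0) -> (-17,0) [heading=0, draw]
  -- iteration 3/4 --
  LT 90: heading 0 -> 90
  RT 270: heading 90 -> 180
  FD 5: (-17,0) -> (-22,0) [heading=180, draw]
  FD 4: (-22,0) -> (-26,0) [heading=180, draw]
  -- iteration 4/4 --
  LT 90: heading 180 -> 270
  RT 270: heading 270 -> 0
  FD 5: (-26,0) -> (-21,0) [heading=0, draw]
  FD 4: (-21,0) -> (-17,0) [heading=0, draw]
]
LT 270: heading 0 -> 270
Final: pos=(-17,0), heading=270, 9 segment(s) drawn
Waypoints (10 total):
(0, 0)
(-17, 0)
(-22, 0)
(-26, 0)
(-21, 0)
(-17, 0)
(-22, 0)
(-26, 0)
(-21, 0)
(-17, 0)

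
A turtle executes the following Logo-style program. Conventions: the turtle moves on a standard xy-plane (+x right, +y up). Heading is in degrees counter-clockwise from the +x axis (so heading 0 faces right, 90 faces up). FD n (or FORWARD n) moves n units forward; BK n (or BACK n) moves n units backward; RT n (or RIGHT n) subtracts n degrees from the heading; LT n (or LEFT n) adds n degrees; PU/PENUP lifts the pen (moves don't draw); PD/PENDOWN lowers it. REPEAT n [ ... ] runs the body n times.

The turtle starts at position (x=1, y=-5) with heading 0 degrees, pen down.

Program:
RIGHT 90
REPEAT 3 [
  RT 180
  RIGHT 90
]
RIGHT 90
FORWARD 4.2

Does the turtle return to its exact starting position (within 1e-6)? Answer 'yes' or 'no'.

Answer: no

Derivation:
Executing turtle program step by step:
Start: pos=(1,-5), heading=0, pen down
RT 90: heading 0 -> 270
REPEAT 3 [
  -- iteration 1/3 --
  RT 180: heading 270 -> 90
  RT 90: heading 90 -> 0
  -- iteration 2/3 --
  RT 180: heading 0 -> 180
  RT 90: heading 180 -> 90
  -- iteration 3/3 --
  RT 180: heading 90 -> 270
  RT 90: heading 270 -> 180
]
RT 90: heading 180 -> 90
FD 4.2: (1,-5) -> (1,-0.8) [heading=90, draw]
Final: pos=(1,-0.8), heading=90, 1 segment(s) drawn

Start position: (1, -5)
Final position: (1, -0.8)
Distance = 4.2; >= 1e-6 -> NOT closed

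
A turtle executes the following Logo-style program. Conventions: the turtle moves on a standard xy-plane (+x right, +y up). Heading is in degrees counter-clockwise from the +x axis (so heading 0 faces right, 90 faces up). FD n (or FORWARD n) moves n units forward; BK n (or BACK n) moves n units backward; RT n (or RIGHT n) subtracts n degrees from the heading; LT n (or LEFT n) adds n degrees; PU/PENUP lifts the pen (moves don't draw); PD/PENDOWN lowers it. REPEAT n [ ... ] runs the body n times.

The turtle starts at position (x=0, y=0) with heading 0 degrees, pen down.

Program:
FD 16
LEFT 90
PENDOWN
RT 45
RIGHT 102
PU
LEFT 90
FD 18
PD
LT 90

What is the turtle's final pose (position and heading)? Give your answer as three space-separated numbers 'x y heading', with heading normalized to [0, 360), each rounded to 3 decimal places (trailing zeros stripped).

Executing turtle program step by step:
Start: pos=(0,0), heading=0, pen down
FD 16: (0,0) -> (16,0) [heading=0, draw]
LT 90: heading 0 -> 90
PD: pen down
RT 45: heading 90 -> 45
RT 102: heading 45 -> 303
PU: pen up
LT 90: heading 303 -> 33
FD 18: (16,0) -> (31.096,9.804) [heading=33, move]
PD: pen down
LT 90: heading 33 -> 123
Final: pos=(31.096,9.804), heading=123, 1 segment(s) drawn

Answer: 31.096 9.804 123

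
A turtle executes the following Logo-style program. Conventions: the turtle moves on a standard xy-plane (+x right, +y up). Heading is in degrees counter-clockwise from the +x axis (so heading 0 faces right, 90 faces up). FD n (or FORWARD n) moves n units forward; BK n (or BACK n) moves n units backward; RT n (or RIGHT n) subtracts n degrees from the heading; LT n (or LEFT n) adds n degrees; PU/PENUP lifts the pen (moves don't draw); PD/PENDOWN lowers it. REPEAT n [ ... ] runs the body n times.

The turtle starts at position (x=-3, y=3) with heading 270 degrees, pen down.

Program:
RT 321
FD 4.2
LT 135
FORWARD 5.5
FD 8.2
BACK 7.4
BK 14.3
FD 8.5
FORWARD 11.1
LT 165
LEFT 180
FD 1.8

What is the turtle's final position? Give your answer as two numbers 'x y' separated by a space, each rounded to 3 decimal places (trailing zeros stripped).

Executing turtle program step by step:
Start: pos=(-3,3), heading=270, pen down
RT 321: heading 270 -> 309
FD 4.2: (-3,3) -> (-0.357,-0.264) [heading=309, draw]
LT 135: heading 309 -> 84
FD 5.5: (-0.357,-0.264) -> (0.218,5.206) [heading=84, draw]
FD 8.2: (0.218,5.206) -> (1.075,13.361) [heading=84, draw]
BK 7.4: (1.075,13.361) -> (0.302,6.001) [heading=84, draw]
BK 14.3: (0.302,6.001) -> (-1.193,-8.22) [heading=84, draw]
FD 8.5: (-1.193,-8.22) -> (-0.305,0.233) [heading=84, draw]
FD 11.1: (-0.305,0.233) -> (0.856,11.272) [heading=84, draw]
LT 165: heading 84 -> 249
LT 180: heading 249 -> 69
FD 1.8: (0.856,11.272) -> (1.501,12.953) [heading=69, draw]
Final: pos=(1.501,12.953), heading=69, 8 segment(s) drawn

Answer: 1.501 12.953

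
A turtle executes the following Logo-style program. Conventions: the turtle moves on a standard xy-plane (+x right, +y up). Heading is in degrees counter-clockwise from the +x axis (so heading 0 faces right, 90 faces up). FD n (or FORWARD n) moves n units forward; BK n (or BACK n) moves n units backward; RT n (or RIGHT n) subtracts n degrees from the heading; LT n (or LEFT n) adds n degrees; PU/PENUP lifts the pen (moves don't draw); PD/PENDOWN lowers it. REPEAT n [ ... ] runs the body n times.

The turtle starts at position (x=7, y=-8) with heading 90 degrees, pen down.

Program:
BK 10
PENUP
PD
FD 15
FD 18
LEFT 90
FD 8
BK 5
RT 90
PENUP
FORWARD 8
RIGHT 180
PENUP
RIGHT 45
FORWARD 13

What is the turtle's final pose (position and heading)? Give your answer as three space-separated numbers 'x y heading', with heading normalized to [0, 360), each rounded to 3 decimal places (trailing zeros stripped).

Executing turtle program step by step:
Start: pos=(7,-8), heading=90, pen down
BK 10: (7,-8) -> (7,-18) [heading=90, draw]
PU: pen up
PD: pen down
FD 15: (7,-18) -> (7,-3) [heading=90, draw]
FD 18: (7,-3) -> (7,15) [heading=90, draw]
LT 90: heading 90 -> 180
FD 8: (7,15) -> (-1,15) [heading=180, draw]
BK 5: (-1,15) -> (4,15) [heading=180, draw]
RT 90: heading 180 -> 90
PU: pen up
FD 8: (4,15) -> (4,23) [heading=90, move]
RT 180: heading 90 -> 270
PU: pen up
RT 45: heading 270 -> 225
FD 13: (4,23) -> (-5.192,13.808) [heading=225, move]
Final: pos=(-5.192,13.808), heading=225, 5 segment(s) drawn

Answer: -5.192 13.808 225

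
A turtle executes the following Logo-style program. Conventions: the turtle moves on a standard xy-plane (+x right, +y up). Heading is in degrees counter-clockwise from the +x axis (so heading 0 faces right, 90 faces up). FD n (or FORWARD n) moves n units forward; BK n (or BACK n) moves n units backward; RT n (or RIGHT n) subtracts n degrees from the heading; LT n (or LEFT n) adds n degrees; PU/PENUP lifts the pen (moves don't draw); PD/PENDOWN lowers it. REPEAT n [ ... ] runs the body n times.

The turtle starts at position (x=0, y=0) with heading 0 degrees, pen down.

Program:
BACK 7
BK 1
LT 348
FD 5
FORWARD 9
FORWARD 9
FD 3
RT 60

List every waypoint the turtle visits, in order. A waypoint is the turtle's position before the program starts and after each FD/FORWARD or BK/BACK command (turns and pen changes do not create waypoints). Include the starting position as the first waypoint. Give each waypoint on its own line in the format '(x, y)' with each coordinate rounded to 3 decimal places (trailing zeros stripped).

Answer: (0, 0)
(-7, 0)
(-8, 0)
(-3.109, -1.04)
(5.694, -2.911)
(14.497, -4.782)
(17.432, -5.406)

Derivation:
Executing turtle program step by step:
Start: pos=(0,0), heading=0, pen down
BK 7: (0,0) -> (-7,0) [heading=0, draw]
BK 1: (-7,0) -> (-8,0) [heading=0, draw]
LT 348: heading 0 -> 348
FD 5: (-8,0) -> (-3.109,-1.04) [heading=348, draw]
FD 9: (-3.109,-1.04) -> (5.694,-2.911) [heading=348, draw]
FD 9: (5.694,-2.911) -> (14.497,-4.782) [heading=348, draw]
FD 3: (14.497,-4.782) -> (17.432,-5.406) [heading=348, draw]
RT 60: heading 348 -> 288
Final: pos=(17.432,-5.406), heading=288, 6 segment(s) drawn
Waypoints (7 total):
(0, 0)
(-7, 0)
(-8, 0)
(-3.109, -1.04)
(5.694, -2.911)
(14.497, -4.782)
(17.432, -5.406)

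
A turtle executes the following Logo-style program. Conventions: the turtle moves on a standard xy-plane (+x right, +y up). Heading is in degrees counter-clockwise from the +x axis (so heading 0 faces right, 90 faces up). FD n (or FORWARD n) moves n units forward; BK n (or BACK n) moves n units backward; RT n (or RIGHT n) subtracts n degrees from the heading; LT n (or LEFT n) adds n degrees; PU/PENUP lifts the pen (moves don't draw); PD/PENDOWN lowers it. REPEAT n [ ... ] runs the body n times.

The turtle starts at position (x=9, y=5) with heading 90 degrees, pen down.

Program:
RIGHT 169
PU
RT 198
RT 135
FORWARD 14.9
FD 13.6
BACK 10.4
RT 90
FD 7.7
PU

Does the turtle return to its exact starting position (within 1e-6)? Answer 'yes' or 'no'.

Answer: no

Derivation:
Executing turtle program step by step:
Start: pos=(9,5), heading=90, pen down
RT 169: heading 90 -> 281
PU: pen up
RT 198: heading 281 -> 83
RT 135: heading 83 -> 308
FD 14.9: (9,5) -> (18.173,-6.741) [heading=308, move]
FD 13.6: (18.173,-6.741) -> (26.546,-17.458) [heading=308, move]
BK 10.4: (26.546,-17.458) -> (20.143,-9.263) [heading=308, move]
RT 90: heading 308 -> 218
FD 7.7: (20.143,-9.263) -> (14.076,-14.004) [heading=218, move]
PU: pen up
Final: pos=(14.076,-14.004), heading=218, 0 segment(s) drawn

Start position: (9, 5)
Final position: (14.076, -14.004)
Distance = 19.67; >= 1e-6 -> NOT closed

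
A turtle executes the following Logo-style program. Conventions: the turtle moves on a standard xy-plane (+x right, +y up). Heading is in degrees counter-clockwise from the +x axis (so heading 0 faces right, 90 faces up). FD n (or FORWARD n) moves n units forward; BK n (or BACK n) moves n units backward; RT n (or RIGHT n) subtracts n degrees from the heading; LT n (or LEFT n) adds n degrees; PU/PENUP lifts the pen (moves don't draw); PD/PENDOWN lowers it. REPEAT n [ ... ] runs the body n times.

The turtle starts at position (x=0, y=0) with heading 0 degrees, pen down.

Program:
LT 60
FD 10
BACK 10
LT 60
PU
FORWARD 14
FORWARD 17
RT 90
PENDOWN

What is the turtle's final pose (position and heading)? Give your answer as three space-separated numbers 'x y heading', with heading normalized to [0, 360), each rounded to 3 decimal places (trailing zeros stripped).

Answer: -15.5 26.847 30

Derivation:
Executing turtle program step by step:
Start: pos=(0,0), heading=0, pen down
LT 60: heading 0 -> 60
FD 10: (0,0) -> (5,8.66) [heading=60, draw]
BK 10: (5,8.66) -> (0,0) [heading=60, draw]
LT 60: heading 60 -> 120
PU: pen up
FD 14: (0,0) -> (-7,12.124) [heading=120, move]
FD 17: (-7,12.124) -> (-15.5,26.847) [heading=120, move]
RT 90: heading 120 -> 30
PD: pen down
Final: pos=(-15.5,26.847), heading=30, 2 segment(s) drawn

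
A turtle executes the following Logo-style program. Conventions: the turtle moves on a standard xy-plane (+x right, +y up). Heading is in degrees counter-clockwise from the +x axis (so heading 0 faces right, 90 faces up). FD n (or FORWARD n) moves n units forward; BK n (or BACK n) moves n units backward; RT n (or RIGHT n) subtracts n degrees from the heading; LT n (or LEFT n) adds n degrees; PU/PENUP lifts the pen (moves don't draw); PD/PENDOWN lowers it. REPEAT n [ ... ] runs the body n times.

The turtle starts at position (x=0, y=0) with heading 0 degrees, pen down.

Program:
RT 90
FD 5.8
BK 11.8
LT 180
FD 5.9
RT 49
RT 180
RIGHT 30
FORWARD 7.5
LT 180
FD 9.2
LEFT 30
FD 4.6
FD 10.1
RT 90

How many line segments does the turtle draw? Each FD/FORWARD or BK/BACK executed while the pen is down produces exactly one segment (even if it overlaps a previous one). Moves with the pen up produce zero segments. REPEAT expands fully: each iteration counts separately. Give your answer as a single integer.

Answer: 7

Derivation:
Executing turtle program step by step:
Start: pos=(0,0), heading=0, pen down
RT 90: heading 0 -> 270
FD 5.8: (0,0) -> (0,-5.8) [heading=270, draw]
BK 11.8: (0,-5.8) -> (0,6) [heading=270, draw]
LT 180: heading 270 -> 90
FD 5.9: (0,6) -> (0,11.9) [heading=90, draw]
RT 49: heading 90 -> 41
RT 180: heading 41 -> 221
RT 30: heading 221 -> 191
FD 7.5: (0,11.9) -> (-7.362,10.469) [heading=191, draw]
LT 180: heading 191 -> 11
FD 9.2: (-7.362,10.469) -> (1.669,12.224) [heading=11, draw]
LT 30: heading 11 -> 41
FD 4.6: (1.669,12.224) -> (5.14,15.242) [heading=41, draw]
FD 10.1: (5.14,15.242) -> (12.763,21.868) [heading=41, draw]
RT 90: heading 41 -> 311
Final: pos=(12.763,21.868), heading=311, 7 segment(s) drawn
Segments drawn: 7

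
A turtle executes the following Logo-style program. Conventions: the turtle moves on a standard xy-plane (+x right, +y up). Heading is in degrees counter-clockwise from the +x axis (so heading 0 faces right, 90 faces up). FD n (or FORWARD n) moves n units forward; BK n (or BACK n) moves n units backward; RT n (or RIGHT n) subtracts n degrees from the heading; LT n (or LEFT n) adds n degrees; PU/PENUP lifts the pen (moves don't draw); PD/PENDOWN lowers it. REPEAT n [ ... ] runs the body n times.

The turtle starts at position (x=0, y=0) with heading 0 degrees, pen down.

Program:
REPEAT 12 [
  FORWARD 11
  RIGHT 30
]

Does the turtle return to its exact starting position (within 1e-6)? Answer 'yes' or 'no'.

Executing turtle program step by step:
Start: pos=(0,0), heading=0, pen down
REPEAT 12 [
  -- iteration 1/12 --
  FD 11: (0,0) -> (11,0) [heading=0, draw]
  RT 30: heading 0 -> 330
  -- iteration 2/12 --
  FD 11: (11,0) -> (20.526,-5.5) [heading=330, draw]
  RT 30: heading 330 -> 300
  -- iteration 3/12 --
  FD 11: (20.526,-5.5) -> (26.026,-15.026) [heading=300, draw]
  RT 30: heading 300 -> 270
  -- iteration 4/12 --
  FD 11: (26.026,-15.026) -> (26.026,-26.026) [heading=270, draw]
  RT 30: heading 270 -> 240
  -- iteration 5/12 --
  FD 11: (26.026,-26.026) -> (20.526,-35.553) [heading=240, draw]
  RT 30: heading 240 -> 210
  -- iteration 6/12 --
  FD 11: (20.526,-35.553) -> (11,-41.053) [heading=210, draw]
  RT 30: heading 210 -> 180
  -- iteration 7/12 --
  FD 11: (11,-41.053) -> (0,-41.053) [heading=180, draw]
  RT 30: heading 180 -> 150
  -- iteration 8/12 --
  FD 11: (0,-41.053) -> (-9.526,-35.553) [heading=150, draw]
  RT 30: heading 150 -> 120
  -- iteration 9/12 --
  FD 11: (-9.526,-35.553) -> (-15.026,-26.026) [heading=120, draw]
  RT 30: heading 120 -> 90
  -- iteration 10/12 --
  FD 11: (-15.026,-26.026) -> (-15.026,-15.026) [heading=90, draw]
  RT 30: heading 90 -> 60
  -- iteration 11/12 --
  FD 11: (-15.026,-15.026) -> (-9.526,-5.5) [heading=60, draw]
  RT 30: heading 60 -> 30
  -- iteration 12/12 --
  FD 11: (-9.526,-5.5) -> (0,0) [heading=30, draw]
  RT 30: heading 30 -> 0
]
Final: pos=(0,0), heading=0, 12 segment(s) drawn

Start position: (0, 0)
Final position: (0, 0)
Distance = 0; < 1e-6 -> CLOSED

Answer: yes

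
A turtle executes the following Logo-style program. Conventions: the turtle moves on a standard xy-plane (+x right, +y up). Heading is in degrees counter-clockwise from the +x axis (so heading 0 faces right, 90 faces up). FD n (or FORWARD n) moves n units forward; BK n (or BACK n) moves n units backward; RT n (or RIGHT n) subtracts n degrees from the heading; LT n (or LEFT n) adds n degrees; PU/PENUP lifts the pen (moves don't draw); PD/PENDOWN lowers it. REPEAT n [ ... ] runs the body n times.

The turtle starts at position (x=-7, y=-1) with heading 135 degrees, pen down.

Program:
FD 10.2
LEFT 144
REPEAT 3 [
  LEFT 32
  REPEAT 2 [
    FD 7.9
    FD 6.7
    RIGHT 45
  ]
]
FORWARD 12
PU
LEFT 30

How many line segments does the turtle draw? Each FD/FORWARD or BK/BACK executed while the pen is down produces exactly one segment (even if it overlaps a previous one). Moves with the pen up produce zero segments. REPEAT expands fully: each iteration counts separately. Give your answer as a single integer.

Executing turtle program step by step:
Start: pos=(-7,-1), heading=135, pen down
FD 10.2: (-7,-1) -> (-14.212,6.212) [heading=135, draw]
LT 144: heading 135 -> 279
REPEAT 3 [
  -- iteration 1/3 --
  LT 32: heading 279 -> 311
  REPEAT 2 [
    -- iteration 1/2 --
    FD 7.9: (-14.212,6.212) -> (-9.03,0.25) [heading=311, draw]
    FD 6.7: (-9.03,0.25) -> (-4.634,-4.806) [heading=311, draw]
    RT 45: heading 311 -> 266
    -- iteration 2/2 --
    FD 7.9: (-4.634,-4.806) -> (-5.185,-12.687) [heading=266, draw]
    FD 6.7: (-5.185,-12.687) -> (-5.652,-19.371) [heading=266, draw]
    RT 45: heading 266 -> 221
  ]
  -- iteration 2/3 --
  LT 32: heading 221 -> 253
  REPEAT 2 [
    -- iteration 1/2 --
    FD 7.9: (-5.652,-19.371) -> (-7.962,-26.926) [heading=253, draw]
    FD 6.7: (-7.962,-26.926) -> (-9.921,-33.333) [heading=253, draw]
    RT 45: heading 253 -> 208
    -- iteration 2/2 --
    FD 7.9: (-9.921,-33.333) -> (-16.896,-37.042) [heading=208, draw]
    FD 6.7: (-16.896,-37.042) -> (-22.812,-40.187) [heading=208, draw]
    RT 45: heading 208 -> 163
  ]
  -- iteration 3/3 --
  LT 32: heading 163 -> 195
  REPEAT 2 [
    -- iteration 1/2 --
    FD 7.9: (-22.812,-40.187) -> (-30.443,-42.232) [heading=195, draw]
    FD 6.7: (-30.443,-42.232) -> (-36.915,-43.966) [heading=195, draw]
    RT 45: heading 195 -> 150
    -- iteration 2/2 --
    FD 7.9: (-36.915,-43.966) -> (-43.756,-40.016) [heading=150, draw]
    FD 6.7: (-43.756,-40.016) -> (-49.559,-36.666) [heading=150, draw]
    RT 45: heading 150 -> 105
  ]
]
FD 12: (-49.559,-36.666) -> (-52.664,-25.075) [heading=105, draw]
PU: pen up
LT 30: heading 105 -> 135
Final: pos=(-52.664,-25.075), heading=135, 14 segment(s) drawn
Segments drawn: 14

Answer: 14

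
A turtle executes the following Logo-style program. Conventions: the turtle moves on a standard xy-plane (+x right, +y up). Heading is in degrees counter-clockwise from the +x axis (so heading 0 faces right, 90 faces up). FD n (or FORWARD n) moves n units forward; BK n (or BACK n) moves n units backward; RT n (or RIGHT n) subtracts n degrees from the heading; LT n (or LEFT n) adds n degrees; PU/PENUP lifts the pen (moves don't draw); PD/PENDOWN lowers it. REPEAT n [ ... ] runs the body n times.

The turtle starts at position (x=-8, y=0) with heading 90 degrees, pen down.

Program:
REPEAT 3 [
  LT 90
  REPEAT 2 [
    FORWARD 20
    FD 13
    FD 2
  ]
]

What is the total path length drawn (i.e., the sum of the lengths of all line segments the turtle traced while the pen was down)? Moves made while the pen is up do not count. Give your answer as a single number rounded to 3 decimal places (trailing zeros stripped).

Executing turtle program step by step:
Start: pos=(-8,0), heading=90, pen down
REPEAT 3 [
  -- iteration 1/3 --
  LT 90: heading 90 -> 180
  REPEAT 2 [
    -- iteration 1/2 --
    FD 20: (-8,0) -> (-28,0) [heading=180, draw]
    FD 13: (-28,0) -> (-41,0) [heading=180, draw]
    FD 2: (-41,0) -> (-43,0) [heading=180, draw]
    -- iteration 2/2 --
    FD 20: (-43,0) -> (-63,0) [heading=180, draw]
    FD 13: (-63,0) -> (-76,0) [heading=180, draw]
    FD 2: (-76,0) -> (-78,0) [heading=180, draw]
  ]
  -- iteration 2/3 --
  LT 90: heading 180 -> 270
  REPEAT 2 [
    -- iteration 1/2 --
    FD 20: (-78,0) -> (-78,-20) [heading=270, draw]
    FD 13: (-78,-20) -> (-78,-33) [heading=270, draw]
    FD 2: (-78,-33) -> (-78,-35) [heading=270, draw]
    -- iteration 2/2 --
    FD 20: (-78,-35) -> (-78,-55) [heading=270, draw]
    FD 13: (-78,-55) -> (-78,-68) [heading=270, draw]
    FD 2: (-78,-68) -> (-78,-70) [heading=270, draw]
  ]
  -- iteration 3/3 --
  LT 90: heading 270 -> 0
  REPEAT 2 [
    -- iteration 1/2 --
    FD 20: (-78,-70) -> (-58,-70) [heading=0, draw]
    FD 13: (-58,-70) -> (-45,-70) [heading=0, draw]
    FD 2: (-45,-70) -> (-43,-70) [heading=0, draw]
    -- iteration 2/2 --
    FD 20: (-43,-70) -> (-23,-70) [heading=0, draw]
    FD 13: (-23,-70) -> (-10,-70) [heading=0, draw]
    FD 2: (-10,-70) -> (-8,-70) [heading=0, draw]
  ]
]
Final: pos=(-8,-70), heading=0, 18 segment(s) drawn

Segment lengths:
  seg 1: (-8,0) -> (-28,0), length = 20
  seg 2: (-28,0) -> (-41,0), length = 13
  seg 3: (-41,0) -> (-43,0), length = 2
  seg 4: (-43,0) -> (-63,0), length = 20
  seg 5: (-63,0) -> (-76,0), length = 13
  seg 6: (-76,0) -> (-78,0), length = 2
  seg 7: (-78,0) -> (-78,-20), length = 20
  seg 8: (-78,-20) -> (-78,-33), length = 13
  seg 9: (-78,-33) -> (-78,-35), length = 2
  seg 10: (-78,-35) -> (-78,-55), length = 20
  seg 11: (-78,-55) -> (-78,-68), length = 13
  seg 12: (-78,-68) -> (-78,-70), length = 2
  seg 13: (-78,-70) -> (-58,-70), length = 20
  seg 14: (-58,-70) -> (-45,-70), length = 13
  seg 15: (-45,-70) -> (-43,-70), length = 2
  seg 16: (-43,-70) -> (-23,-70), length = 20
  seg 17: (-23,-70) -> (-10,-70), length = 13
  seg 18: (-10,-70) -> (-8,-70), length = 2
Total = 210

Answer: 210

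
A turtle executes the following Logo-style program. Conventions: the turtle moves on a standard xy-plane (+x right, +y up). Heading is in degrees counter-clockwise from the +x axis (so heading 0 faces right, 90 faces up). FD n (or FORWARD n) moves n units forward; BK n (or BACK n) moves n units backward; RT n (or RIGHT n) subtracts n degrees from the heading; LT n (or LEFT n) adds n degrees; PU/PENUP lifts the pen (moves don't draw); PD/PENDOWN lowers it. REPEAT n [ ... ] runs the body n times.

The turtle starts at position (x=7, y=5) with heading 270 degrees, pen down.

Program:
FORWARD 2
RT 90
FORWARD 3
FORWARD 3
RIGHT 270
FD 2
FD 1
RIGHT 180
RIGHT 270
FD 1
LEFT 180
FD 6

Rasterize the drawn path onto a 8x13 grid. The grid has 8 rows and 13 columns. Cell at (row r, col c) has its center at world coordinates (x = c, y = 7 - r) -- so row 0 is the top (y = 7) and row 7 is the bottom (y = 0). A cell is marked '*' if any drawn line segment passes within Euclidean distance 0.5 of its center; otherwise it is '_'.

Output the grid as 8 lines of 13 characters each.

Answer: _____________
_____________
_______*_____
_______*_____
_*******_____
_*___________
_*___________
*******______

Derivation:
Segment 0: (7,5) -> (7,3)
Segment 1: (7,3) -> (4,3)
Segment 2: (4,3) -> (1,3)
Segment 3: (1,3) -> (1,1)
Segment 4: (1,1) -> (1,0)
Segment 5: (1,0) -> (0,0)
Segment 6: (0,0) -> (6,0)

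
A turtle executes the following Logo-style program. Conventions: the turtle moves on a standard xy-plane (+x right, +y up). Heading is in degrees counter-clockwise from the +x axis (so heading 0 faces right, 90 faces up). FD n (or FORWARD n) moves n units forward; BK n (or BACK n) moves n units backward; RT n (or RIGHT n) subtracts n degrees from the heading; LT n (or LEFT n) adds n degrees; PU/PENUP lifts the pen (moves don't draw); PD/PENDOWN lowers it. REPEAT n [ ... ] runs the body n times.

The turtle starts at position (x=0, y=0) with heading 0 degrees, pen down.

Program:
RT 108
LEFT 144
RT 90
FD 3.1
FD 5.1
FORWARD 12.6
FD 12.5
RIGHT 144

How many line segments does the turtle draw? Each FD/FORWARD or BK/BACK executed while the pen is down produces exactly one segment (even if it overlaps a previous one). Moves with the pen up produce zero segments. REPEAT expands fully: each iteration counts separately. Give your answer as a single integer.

Answer: 4

Derivation:
Executing turtle program step by step:
Start: pos=(0,0), heading=0, pen down
RT 108: heading 0 -> 252
LT 144: heading 252 -> 36
RT 90: heading 36 -> 306
FD 3.1: (0,0) -> (1.822,-2.508) [heading=306, draw]
FD 5.1: (1.822,-2.508) -> (4.82,-6.634) [heading=306, draw]
FD 12.6: (4.82,-6.634) -> (12.226,-16.828) [heading=306, draw]
FD 12.5: (12.226,-16.828) -> (19.573,-26.94) [heading=306, draw]
RT 144: heading 306 -> 162
Final: pos=(19.573,-26.94), heading=162, 4 segment(s) drawn
Segments drawn: 4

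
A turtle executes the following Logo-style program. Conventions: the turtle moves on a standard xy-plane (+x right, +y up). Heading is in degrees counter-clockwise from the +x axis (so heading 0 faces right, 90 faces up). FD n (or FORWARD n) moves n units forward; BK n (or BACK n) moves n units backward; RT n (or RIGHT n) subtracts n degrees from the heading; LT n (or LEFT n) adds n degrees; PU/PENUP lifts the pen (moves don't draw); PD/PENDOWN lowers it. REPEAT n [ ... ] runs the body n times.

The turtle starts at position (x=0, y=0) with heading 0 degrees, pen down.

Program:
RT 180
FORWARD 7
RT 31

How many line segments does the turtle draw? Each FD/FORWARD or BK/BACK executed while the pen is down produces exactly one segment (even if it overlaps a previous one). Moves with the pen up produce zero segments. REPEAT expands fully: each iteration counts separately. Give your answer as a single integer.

Executing turtle program step by step:
Start: pos=(0,0), heading=0, pen down
RT 180: heading 0 -> 180
FD 7: (0,0) -> (-7,0) [heading=180, draw]
RT 31: heading 180 -> 149
Final: pos=(-7,0), heading=149, 1 segment(s) drawn
Segments drawn: 1

Answer: 1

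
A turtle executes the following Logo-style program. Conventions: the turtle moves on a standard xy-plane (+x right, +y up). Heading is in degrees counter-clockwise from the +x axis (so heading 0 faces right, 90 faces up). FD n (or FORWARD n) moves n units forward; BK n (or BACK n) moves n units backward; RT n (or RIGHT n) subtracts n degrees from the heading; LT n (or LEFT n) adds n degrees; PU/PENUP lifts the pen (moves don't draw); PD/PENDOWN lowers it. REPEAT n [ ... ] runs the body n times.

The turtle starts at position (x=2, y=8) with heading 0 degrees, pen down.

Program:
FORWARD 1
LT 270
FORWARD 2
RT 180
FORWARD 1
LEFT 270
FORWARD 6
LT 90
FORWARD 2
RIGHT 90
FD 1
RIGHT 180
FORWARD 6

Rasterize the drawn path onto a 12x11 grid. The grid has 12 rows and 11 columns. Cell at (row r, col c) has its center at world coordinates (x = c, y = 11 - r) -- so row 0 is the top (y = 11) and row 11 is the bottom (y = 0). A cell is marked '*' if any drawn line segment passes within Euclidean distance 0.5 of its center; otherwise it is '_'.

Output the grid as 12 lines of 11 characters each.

Answer: ___________
___________
____*******
__**_____*_
___*******_
___*_______
___________
___________
___________
___________
___________
___________

Derivation:
Segment 0: (2,8) -> (3,8)
Segment 1: (3,8) -> (3,6)
Segment 2: (3,6) -> (3,7)
Segment 3: (3,7) -> (9,7)
Segment 4: (9,7) -> (9,9)
Segment 5: (9,9) -> (10,9)
Segment 6: (10,9) -> (4,9)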